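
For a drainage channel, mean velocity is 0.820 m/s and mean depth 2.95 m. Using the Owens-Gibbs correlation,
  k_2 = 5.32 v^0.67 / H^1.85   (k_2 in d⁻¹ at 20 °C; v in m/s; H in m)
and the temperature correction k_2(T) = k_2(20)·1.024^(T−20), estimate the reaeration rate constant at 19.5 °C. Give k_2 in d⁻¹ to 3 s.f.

k_2(20) = 5.32 × 0.820^0.67 / 2.95^1.85 = 5.32 × 0.8755 / 7.399 = 0.6295 d⁻¹.
k_2(19.5) = 0.6295 × 1.024^(19.5−20) = 0.6295 × 0.9882 = 0.6221 d⁻¹.

k_2 ≈ 0.622 d⁻¹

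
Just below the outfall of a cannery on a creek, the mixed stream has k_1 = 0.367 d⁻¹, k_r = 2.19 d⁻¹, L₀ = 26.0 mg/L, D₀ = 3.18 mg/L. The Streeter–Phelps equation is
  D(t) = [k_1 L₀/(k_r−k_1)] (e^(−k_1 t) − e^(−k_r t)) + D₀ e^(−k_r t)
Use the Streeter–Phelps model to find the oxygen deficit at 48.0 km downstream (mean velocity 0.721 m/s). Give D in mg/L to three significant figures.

D ≈ 3.56 mg/L

Travel time t = x/v = 48.0 km / (0.721 m/s) = 48000 m / 0.721 m/s = 66570 s = 0.7705 d.
k_1 L₀/(k_r−k_1) = 0.367×26.0/(2.19−0.367) = 9.542/1.823 = 5.234 mg/L.
e^(−k_1 t) = e^(−0.367×0.7705) = 0.7537; e^(−k_r t) = e^(−2.19×0.7705) = 0.1850.
D = 5.234 × (0.7537 − 0.1850) + 3.18 × 0.1850 = 2.977 + 0.5883 = 3.565 mg/L.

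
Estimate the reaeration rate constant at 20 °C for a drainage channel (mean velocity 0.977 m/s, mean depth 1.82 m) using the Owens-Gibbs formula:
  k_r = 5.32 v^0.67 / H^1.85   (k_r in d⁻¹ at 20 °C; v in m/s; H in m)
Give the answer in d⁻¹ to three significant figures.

k_r = 5.32 × 0.977^0.67 / 1.82^1.85 = 5.32 × 0.9845 / 3.028 = 1.730 d⁻¹.

k_r ≈ 1.73 d⁻¹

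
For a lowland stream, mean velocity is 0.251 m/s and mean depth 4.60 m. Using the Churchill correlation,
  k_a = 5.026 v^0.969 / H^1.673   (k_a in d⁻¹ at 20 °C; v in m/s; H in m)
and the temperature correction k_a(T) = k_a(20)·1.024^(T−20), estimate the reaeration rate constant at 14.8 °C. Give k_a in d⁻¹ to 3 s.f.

k_a(20) = 5.026 × 0.251^0.969 / 4.60^1.673 = 5.026 × 0.2620 / 12.85 = 0.1025 d⁻¹.
k_a(14.8) = 0.1025 × 1.024^(14.8−20) = 0.1025 × 0.8840 = 0.09061 d⁻¹.

k_a ≈ 0.0906 d⁻¹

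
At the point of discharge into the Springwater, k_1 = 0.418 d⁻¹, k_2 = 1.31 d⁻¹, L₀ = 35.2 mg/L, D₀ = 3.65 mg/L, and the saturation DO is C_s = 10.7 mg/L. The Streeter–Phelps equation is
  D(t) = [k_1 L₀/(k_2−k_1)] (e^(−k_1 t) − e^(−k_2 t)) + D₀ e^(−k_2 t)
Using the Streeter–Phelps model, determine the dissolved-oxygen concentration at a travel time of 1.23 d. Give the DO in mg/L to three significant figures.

k_1 L₀/(k_2−k_1) = 0.418×35.2/(1.31−0.418) = 14.71/0.8920 = 16.50 mg/L.
e^(−k_1 t) = e^(−0.418×1.230) = 0.5980; e^(−k_2 t) = e^(−1.31×1.230) = 0.1996.
D = 16.50 × (0.5980 − 0.1996) + 3.65 × 0.1996 = 6.571 + 0.7286 = 7.300 mg/L.
DO = C_s − D = 10.7 − 7.300 = 3.400 mg/L.

DO ≈ 3.40 mg/L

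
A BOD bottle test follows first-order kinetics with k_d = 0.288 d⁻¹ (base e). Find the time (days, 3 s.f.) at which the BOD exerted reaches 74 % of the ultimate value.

y/L₀ = 1 − e^(−k_d t) = 0.74 ⇒ e^(−k_d t) = 0.260
t = −ln(0.260) / 0.288 = 1.347 / 0.288 = 4.677 d.

t ≈ 4.68 d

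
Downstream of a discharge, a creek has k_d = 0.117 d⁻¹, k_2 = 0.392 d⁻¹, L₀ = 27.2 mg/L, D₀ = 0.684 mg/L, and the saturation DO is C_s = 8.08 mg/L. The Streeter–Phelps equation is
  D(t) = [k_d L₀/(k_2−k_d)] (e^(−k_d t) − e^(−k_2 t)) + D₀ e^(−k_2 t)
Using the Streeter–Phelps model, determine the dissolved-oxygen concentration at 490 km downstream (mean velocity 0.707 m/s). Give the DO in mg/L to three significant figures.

DO ≈ 4.02 mg/L

Travel time t = x/v = 490 km / (0.707 m/s) = 490000 m / 0.707 m/s = 693100 s = 8.022 d.
k_d L₀/(k_2−k_d) = 0.117×27.2/(0.392−0.117) = 3.182/0.2750 = 11.57 mg/L.
e^(−k_d t) = e^(−0.117×8.022) = 0.3912; e^(−k_2 t) = e^(−0.392×8.022) = 0.04309.
D = 11.57 × (0.3912 − 0.04309) + 0.684 × 0.04309 = 4.028 + 0.02947 = 4.058 mg/L.
DO = C_s − D = 8.08 − 4.058 = 4.022 mg/L.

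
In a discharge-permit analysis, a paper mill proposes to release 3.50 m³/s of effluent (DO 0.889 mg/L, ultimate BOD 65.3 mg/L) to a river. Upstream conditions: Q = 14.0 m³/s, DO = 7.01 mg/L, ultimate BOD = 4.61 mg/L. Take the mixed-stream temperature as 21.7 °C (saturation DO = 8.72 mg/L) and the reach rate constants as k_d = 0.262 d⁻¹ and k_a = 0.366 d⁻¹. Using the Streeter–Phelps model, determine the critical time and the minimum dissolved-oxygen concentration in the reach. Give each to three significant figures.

t_c ≈ 2.52 d; minimum DO ≈ 2.53 mg/L

Mixed DO = (14.0×7.01 + 3.50×0.889)/(14.0+3.50) = 101.3/17.50 = 5.786 mg/L.
Mixed L₀ = (14.0×4.61 + 3.50×65.3)/(17.50) = 293.1/17.50 = 16.75 mg/L.
Initial deficit D₀ = C_s − DO₀ = 8.72 − 5.786 = 2.934 mg/L.
t_c = (1/0.1040) ln[(0.366/0.262)(1 − 2.934×0.1040/(0.262×16.75))] = 9.615 × ln(1.300) = 2.521 d.
D_c = (0.262/0.366) × 16.75 × e^(−0.262×2.521) = 0.7158 × 16.75 × 0.5166 = 6.193 mg/L.
Minimum DO = 8.72 − 6.193 = 2.527 mg/L.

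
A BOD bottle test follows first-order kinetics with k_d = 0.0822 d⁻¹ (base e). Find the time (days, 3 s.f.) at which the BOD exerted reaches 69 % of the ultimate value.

y/L₀ = 1 − e^(−k_d t) = 0.69 ⇒ e^(−k_d t) = 0.310
t = −ln(0.310) / 0.0822 = 1.171 / 0.0822 = 14.25 d.

t ≈ 14.2 d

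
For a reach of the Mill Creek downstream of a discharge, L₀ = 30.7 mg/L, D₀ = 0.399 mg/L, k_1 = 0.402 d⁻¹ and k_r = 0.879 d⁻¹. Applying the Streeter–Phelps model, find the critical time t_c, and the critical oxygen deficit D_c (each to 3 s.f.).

t_c = [1/(k_r−k_1)] ln[(k_r/k_1)(1 − D₀(k_r−k_1)/(k_1 L₀))]
= [1/(0.879−0.402)] ln[(0.879/0.402)(1 − 0.399×0.4770/(0.402×30.7))]
= (1/0.4770) ln[2.187 × 0.9846] = 2.096 × ln(2.153) = 2.096 × 0.7668 = 1.608 d.
L(t_c) = L₀ e^(−k_1 t_c) = 30.7 × 0.5240 = 16.09 mg/L, and at the critical point k_r D_c = k_1 L, so D_c = (0.402/0.879) × 16.09 = 7.357 mg/L.

t_c ≈ 1.61 d; D_c ≈ 7.36 mg/L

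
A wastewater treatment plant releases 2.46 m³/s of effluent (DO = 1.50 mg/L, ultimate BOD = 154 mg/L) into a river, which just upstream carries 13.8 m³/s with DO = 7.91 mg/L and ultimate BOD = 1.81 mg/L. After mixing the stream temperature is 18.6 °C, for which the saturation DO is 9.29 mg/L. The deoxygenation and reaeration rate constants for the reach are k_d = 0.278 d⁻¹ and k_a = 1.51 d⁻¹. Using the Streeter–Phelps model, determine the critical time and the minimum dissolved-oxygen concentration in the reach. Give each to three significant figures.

Mixed DO = (13.8×7.91 + 2.46×1.50)/(13.8+2.46) = 112.8/16.26 = 6.940 mg/L.
Mixed L₀ = (13.8×1.81 + 2.46×154)/(16.26) = 403.8/16.26 = 24.84 mg/L.
Initial deficit D₀ = C_s − DO₀ = 9.29 − 6.940 = 2.350 mg/L.
t_c = (1/1.232) ln[(1.51/0.278)(1 − 2.350×1.232/(0.278×24.84))] = 0.8117 × ln(3.154) = 0.9324 d.
D_c = (0.278/1.51) × 24.84 × e^(−0.278×0.9324) = 0.1841 × 24.84 × 0.7717 = 3.528 mg/L.
Minimum DO = 9.29 − 3.528 = 5.762 mg/L.

t_c ≈ 0.932 d; minimum DO ≈ 5.76 mg/L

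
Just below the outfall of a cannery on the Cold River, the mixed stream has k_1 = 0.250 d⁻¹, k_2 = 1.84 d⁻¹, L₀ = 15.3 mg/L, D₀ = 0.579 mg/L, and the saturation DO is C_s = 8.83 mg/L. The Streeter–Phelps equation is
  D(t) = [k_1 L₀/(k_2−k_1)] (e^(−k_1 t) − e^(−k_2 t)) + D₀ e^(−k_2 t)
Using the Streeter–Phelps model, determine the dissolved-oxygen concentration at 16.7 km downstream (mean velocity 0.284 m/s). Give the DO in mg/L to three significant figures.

DO ≈ 7.32 mg/L

Travel time t = x/v = 16.7 km / (0.284 m/s) = 16700 m / 0.284 m/s = 58800 s = 0.6806 d.
k_1 L₀/(k_2−k_1) = 0.250×15.3/(1.84−0.250) = 3.825/1.590 = 2.406 mg/L.
e^(−k_1 t) = e^(−0.250×0.6806) = 0.8435; e^(−k_2 t) = e^(−1.84×0.6806) = 0.2859.
D = 2.406 × (0.8435 − 0.2859) + 0.579 × 0.2859 = 1.342 + 0.1655 = 1.507 mg/L.
DO = C_s − D = 8.83 − 1.507 = 7.323 mg/L.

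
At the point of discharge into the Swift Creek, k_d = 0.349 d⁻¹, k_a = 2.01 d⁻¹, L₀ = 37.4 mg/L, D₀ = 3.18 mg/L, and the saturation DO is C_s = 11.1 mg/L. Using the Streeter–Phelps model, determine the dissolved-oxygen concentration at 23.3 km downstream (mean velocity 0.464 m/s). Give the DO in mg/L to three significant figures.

Travel time t = x/v = 23.3 km / (0.464 m/s) = 23300 m / 0.464 m/s = 50220 s = 0.5812 d.
k_d L₀/(k_a−k_d) = 0.349×37.4/(2.01−0.349) = 13.05/1.661 = 7.858 mg/L.
e^(−k_d t) = e^(−0.349×0.5812) = 0.8164; e^(−k_a t) = e^(−2.01×0.5812) = 0.3109.
D = 7.858 × (0.8164 − 0.3109) + 3.18 × 0.3109 = 3.972 + 0.9887 = 4.961 mg/L.
DO = C_s − D = 11.1 − 4.961 = 6.139 mg/L.

DO ≈ 6.14 mg/L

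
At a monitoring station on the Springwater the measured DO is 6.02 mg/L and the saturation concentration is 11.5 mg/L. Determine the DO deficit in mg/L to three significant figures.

D = C_s − C = 11.5 − 6.02 = 5.48 mg/L.

D ≈ 5.48 mg/L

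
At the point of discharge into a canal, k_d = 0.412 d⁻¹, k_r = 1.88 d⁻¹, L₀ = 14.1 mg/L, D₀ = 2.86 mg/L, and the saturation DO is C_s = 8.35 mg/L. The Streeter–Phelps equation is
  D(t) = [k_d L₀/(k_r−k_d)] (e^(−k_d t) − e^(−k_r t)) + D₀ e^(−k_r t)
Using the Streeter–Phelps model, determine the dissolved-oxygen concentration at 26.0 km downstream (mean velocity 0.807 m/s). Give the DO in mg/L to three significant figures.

Travel time t = x/v = 26.0 km / (0.807 m/s) = 26000 m / 0.807 m/s = 32220 s = 0.3729 d.
k_d L₀/(k_r−k_d) = 0.412×14.1/(1.88−0.412) = 5.809/1.468 = 3.957 mg/L.
e^(−k_d t) = e^(−0.412×0.3729) = 0.8576; e^(−k_r t) = e^(−1.88×0.3729) = 0.4961.
D = 3.957 × (0.8576 − 0.4961) + 2.86 × 0.4961 = 1.431 + 1.419 = 2.849 mg/L.
DO = C_s − D = 8.35 − 2.849 = 5.501 mg/L.

DO ≈ 5.50 mg/L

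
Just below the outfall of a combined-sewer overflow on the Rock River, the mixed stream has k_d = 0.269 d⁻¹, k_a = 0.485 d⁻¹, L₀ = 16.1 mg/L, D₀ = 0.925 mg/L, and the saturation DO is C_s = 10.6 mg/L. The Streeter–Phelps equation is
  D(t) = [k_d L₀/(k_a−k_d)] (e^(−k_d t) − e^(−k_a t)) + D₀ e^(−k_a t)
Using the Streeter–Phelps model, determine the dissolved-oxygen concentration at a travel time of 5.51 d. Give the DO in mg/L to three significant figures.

k_d L₀/(k_a−k_d) = 0.269×16.1/(0.485−0.269) = 4.331/0.2160 = 20.05 mg/L.
e^(−k_d t) = e^(−0.269×5.510) = 0.2271; e^(−k_a t) = e^(−0.485×5.510) = 0.06909.
D = 20.05 × (0.2271 − 0.06909) + 0.925 × 0.06909 = 3.169 + 0.06391 = 3.233 mg/L.
DO = C_s − D = 10.6 − 3.233 = 7.367 mg/L.

DO ≈ 7.37 mg/L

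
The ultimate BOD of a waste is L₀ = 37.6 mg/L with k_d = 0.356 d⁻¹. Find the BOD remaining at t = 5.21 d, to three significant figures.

L_t = L₀ e^(−k_d t) = 37.6 × e^(−0.356×5.21) = 37.6 × 0.1565 = 5.884 mg/L.

L ≈ 5.88 mg/L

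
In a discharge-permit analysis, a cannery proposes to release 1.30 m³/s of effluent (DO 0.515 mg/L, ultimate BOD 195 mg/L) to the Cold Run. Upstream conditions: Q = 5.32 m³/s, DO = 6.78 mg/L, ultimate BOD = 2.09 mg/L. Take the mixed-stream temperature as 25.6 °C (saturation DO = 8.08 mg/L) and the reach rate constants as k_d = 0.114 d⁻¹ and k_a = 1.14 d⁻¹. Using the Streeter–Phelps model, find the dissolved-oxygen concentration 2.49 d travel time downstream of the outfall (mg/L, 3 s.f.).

DO ≈ 4.85 mg/L

Mixed DO = (5.32×6.78 + 1.30×0.515)/(5.32+1.30) = 36.74/6.620 = 5.550 mg/L.
Mixed L₀ = (5.32×2.09 + 1.30×195)/(6.620) = 264.6/6.620 = 39.97 mg/L.
Initial deficit D₀ = C_s − DO₀ = 8.08 − 5.550 = 2.530 mg/L.
D(2.49) = [0.114×39.97/(1.14−0.114)](e^(−0.114×2.49) − e^(−1.14×2.49)) + 2.530 e^(−1.14×2.49)
= 4.441 × (0.7529 − 0.05851) + 2.530 × 0.05851 = 3.232 mg/L.
DO = 8.08 − 3.232 = 4.848 mg/L.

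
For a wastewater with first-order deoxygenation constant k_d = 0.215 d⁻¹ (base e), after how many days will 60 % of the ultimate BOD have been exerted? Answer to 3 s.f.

y/L₀ = 1 − e^(−k_d t) = 0.60 ⇒ e^(−k_d t) = 0.400
t = −ln(0.400) / 0.215 = 0.9163 / 0.215 = 4.262 d.

t ≈ 4.26 d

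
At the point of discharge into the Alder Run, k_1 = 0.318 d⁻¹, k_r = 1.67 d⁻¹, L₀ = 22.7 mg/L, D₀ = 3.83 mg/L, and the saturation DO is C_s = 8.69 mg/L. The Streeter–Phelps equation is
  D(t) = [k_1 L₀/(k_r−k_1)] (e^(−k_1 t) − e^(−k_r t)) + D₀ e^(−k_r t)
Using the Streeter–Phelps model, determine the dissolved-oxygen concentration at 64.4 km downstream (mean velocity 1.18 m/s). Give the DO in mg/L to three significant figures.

DO ≈ 4.85 mg/L

Travel time t = x/v = 64.4 km / (1.18 m/s) = 64400 m / 1.18 m/s = 54580 s = 0.6317 d.
k_1 L₀/(k_r−k_1) = 0.318×22.7/(1.67−0.318) = 7.219/1.352 = 5.339 mg/L.
e^(−k_1 t) = e^(−0.318×0.6317) = 0.8180; e^(−k_r t) = e^(−1.67×0.6317) = 0.3482.
D = 5.339 × (0.8180 − 0.3482) + 3.83 × 0.3482 = 2.508 + 1.334 = 3.842 mg/L.
DO = C_s − D = 8.69 − 3.842 = 4.848 mg/L.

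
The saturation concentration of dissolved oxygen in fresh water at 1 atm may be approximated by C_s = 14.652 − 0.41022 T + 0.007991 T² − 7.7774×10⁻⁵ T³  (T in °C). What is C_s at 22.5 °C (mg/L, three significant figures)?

C_s = 14.652 − 0.41022×22.5 + 0.007991×22.5² − 7.7774×10⁻⁵×22.5³ = 8.582 mg/L.

C_s ≈ 8.58 mg/L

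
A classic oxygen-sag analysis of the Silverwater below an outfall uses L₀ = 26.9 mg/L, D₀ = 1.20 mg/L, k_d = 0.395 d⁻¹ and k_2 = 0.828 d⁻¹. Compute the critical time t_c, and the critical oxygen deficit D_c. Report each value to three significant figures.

With k_2/k_d = 2.096 and 1 − D₀(k_2−k_d)/(k_d L₀) = 0.9511,
t_c = ln(2.096 × 0.9511) / (0.828 − 0.395) = ln(1.994) / 0.4330 = 0.6900/0.4330 = 1.594 d.
D_c = (k_d/k_2) L₀ e^(−k_d t_c) = (0.395/0.828) × 26.9 × e^(−0.395×1.594) = 0.4771 × 26.9 × 0.5329 = 6.838 mg/L.

t_c ≈ 1.59 d; D_c ≈ 6.84 mg/L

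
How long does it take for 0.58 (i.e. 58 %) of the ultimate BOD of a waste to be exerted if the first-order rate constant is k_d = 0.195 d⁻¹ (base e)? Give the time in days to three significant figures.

y/L₀ = 1 − e^(−k_d t) = 0.58 ⇒ e^(−k_d t) = 0.420
t = −ln(0.420) / 0.195 = 0.8675 / 0.195 = 4.449 d.

t ≈ 4.45 d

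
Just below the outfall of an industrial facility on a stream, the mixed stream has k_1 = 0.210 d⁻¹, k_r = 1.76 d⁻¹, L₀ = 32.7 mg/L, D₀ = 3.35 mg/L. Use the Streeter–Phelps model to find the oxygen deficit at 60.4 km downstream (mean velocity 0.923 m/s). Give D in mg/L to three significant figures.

D ≈ 3.49 mg/L

Travel time t = x/v = 60.4 km / (0.923 m/s) = 60400 m / 0.923 m/s = 65440 s = 0.7574 d.
k_1 L₀/(k_r−k_1) = 0.210×32.7/(1.76−0.210) = 6.867/1.550 = 4.430 mg/L.
e^(−k_1 t) = e^(−0.210×0.7574) = 0.8530; e^(−k_r t) = e^(−1.76×0.7574) = 0.2637.
D = 4.430 × (0.8530 − 0.2637) + 3.35 × 0.2637 = 2.611 + 0.8833 = 3.494 mg/L.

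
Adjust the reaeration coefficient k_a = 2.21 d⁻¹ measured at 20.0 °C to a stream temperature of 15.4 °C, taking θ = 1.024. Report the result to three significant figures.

k_a ≈ 1.98 d⁻¹

k_a(T₂) = k_a(T₁) · θ^(T₂−T₁) = 2.21 × 1.024^(15.4−20.0)
= 2.21 × 1.024^-4.60 = 2.21 × 0.8966 = 1.982 d⁻¹.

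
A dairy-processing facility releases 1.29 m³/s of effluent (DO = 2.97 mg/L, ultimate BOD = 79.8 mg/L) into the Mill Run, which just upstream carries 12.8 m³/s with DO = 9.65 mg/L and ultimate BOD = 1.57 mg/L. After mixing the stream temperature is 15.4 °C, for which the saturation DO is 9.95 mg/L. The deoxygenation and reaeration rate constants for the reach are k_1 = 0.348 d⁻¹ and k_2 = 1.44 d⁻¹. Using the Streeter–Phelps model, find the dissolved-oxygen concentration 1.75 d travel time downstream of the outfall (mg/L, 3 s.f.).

DO ≈ 8.59 mg/L

Mixed DO = (12.8×9.65 + 1.29×2.97)/(12.8+1.29) = 127.4/14.09 = 9.038 mg/L.
Mixed L₀ = (12.8×1.57 + 1.29×79.8)/(14.09) = 123.0/14.09 = 8.732 mg/L.
Initial deficit D₀ = C_s − DO₀ = 9.95 − 9.038 = 0.9116 mg/L.
D(1.75) = [0.348×8.732/(1.44−0.348)](e^(−0.348×1.75) − e^(−1.44×1.75)) + 0.9116 e^(−1.44×1.75)
= 2.783 × (0.5439 − 0.08046) + 0.9116 × 0.08046 = 1.363 mg/L.
DO = 9.95 − 1.363 = 8.587 mg/L.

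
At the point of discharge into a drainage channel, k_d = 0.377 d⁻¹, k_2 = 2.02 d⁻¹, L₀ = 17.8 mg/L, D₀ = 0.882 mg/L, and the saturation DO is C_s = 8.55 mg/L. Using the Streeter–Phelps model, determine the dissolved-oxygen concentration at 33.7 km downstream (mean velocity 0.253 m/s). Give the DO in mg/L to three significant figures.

Travel time t = x/v = 33.7 km / (0.253 m/s) = 33700 m / 0.253 m/s = 133200 s = 1.542 d.
k_d L₀/(k_2−k_d) = 0.377×17.8/(2.02−0.377) = 6.711/1.643 = 4.084 mg/L.
e^(−k_d t) = e^(−0.377×1.542) = 0.5592; e^(−k_2 t) = e^(−2.02×1.542) = 0.04441.
D = 4.084 × (0.5592 − 0.04441) + 0.882 × 0.04441 = 2.103 + 0.03917 = 2.142 mg/L.
DO = C_s − D = 8.55 − 2.142 = 6.408 mg/L.

DO ≈ 6.41 mg/L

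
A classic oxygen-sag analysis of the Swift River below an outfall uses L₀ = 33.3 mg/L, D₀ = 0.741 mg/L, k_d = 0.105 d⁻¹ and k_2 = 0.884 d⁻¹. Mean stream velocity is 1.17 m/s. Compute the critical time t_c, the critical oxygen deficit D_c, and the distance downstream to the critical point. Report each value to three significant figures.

With k_2/k_d = 8.419 and 1 − D₀(k_2−k_d)/(k_d L₀) = 0.8349,
t_c = ln(8.419 × 0.8349) / (0.884 − 0.105) = ln(7.029) / 0.7790 = 1.950/0.7790 = 2.503 d.
D_c = (k_d/k_2) L₀ e^(−k_d t_c) = (0.105/0.884) × 33.3 × e^(−0.105×2.503) = 0.1188 × 33.3 × 0.7689 = 3.041 mg/L.
x_c = v t_c = 1.17 m/s × 2.503 d × 86400 s/d = 253100 m ≈ 253 km.

t_c ≈ 2.50 d; D_c ≈ 3.04 mg/L; x_c ≈ 253 km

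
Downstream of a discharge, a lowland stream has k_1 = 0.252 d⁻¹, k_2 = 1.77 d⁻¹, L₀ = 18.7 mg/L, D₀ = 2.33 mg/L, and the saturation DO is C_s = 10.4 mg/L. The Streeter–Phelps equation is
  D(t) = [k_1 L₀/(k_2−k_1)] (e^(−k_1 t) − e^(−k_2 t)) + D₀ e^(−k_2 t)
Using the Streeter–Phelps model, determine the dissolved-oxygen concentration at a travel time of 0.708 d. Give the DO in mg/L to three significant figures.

k_1 L₀/(k_2−k_1) = 0.252×18.7/(1.77−0.252) = 4.712/1.518 = 3.104 mg/L.
e^(−k_1 t) = e^(−0.252×0.7080) = 0.8366; e^(−k_2 t) = e^(−1.77×0.7080) = 0.2856.
D = 3.104 × (0.8366 − 0.2856) + 2.33 × 0.2856 = 1.710 + 0.6655 = 2.376 mg/L.
DO = C_s − D = 10.4 − 2.376 = 8.024 mg/L.

DO ≈ 8.02 mg/L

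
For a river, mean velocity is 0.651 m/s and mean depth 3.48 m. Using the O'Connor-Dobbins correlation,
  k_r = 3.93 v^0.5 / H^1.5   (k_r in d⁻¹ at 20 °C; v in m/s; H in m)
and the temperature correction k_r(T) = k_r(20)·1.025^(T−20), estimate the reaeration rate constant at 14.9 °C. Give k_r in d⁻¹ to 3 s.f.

k_r(20) = 3.93 × 0.651^0.5 / 3.48^1.5 = 3.93 × 0.8068 / 6.492 = 0.4884 d⁻¹.
k_r(14.9) = 0.4884 × 1.025^(14.9−20) = 0.4884 × 0.8817 = 0.4306 d⁻¹.

k_r ≈ 0.431 d⁻¹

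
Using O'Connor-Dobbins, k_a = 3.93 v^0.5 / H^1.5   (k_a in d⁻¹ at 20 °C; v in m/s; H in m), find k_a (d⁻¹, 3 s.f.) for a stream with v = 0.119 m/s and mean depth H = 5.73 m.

k_a = 3.93 × 0.119^0.5 / 5.73^1.5 = 3.93 × 0.3450 / 13.72 = 0.09884 d⁻¹.

k_a ≈ 0.0988 d⁻¹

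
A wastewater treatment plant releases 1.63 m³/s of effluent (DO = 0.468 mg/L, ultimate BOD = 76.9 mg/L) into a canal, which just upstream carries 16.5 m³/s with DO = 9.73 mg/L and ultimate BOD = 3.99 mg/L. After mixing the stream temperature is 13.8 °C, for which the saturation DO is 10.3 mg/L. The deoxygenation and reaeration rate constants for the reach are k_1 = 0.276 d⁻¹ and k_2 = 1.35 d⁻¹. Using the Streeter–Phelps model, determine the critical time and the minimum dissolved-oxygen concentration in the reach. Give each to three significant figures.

Mixed DO = (16.5×9.73 + 1.63×0.468)/(16.5+1.63) = 161.3/18.13 = 8.897 mg/L.
Mixed L₀ = (16.5×3.99 + 1.63×76.9)/(18.13) = 191.2/18.13 = 10.55 mg/L.
Initial deficit D₀ = C_s − DO₀ = 10.3 − 8.897 = 1.403 mg/L.
t_c = (1/1.074) ln[(1.35/0.276)(1 − 1.403×1.074/(0.276×10.55))] = 0.9311 × ln(2.359) = 0.7993 d.
D_c = (0.276/1.35) × 10.55 × e^(−0.276×0.7993) = 0.2044 × 10.55 × 0.8020 = 1.729 mg/L.
Minimum DO = 10.3 − 1.729 = 8.571 mg/L.

t_c ≈ 0.799 d; minimum DO ≈ 8.57 mg/L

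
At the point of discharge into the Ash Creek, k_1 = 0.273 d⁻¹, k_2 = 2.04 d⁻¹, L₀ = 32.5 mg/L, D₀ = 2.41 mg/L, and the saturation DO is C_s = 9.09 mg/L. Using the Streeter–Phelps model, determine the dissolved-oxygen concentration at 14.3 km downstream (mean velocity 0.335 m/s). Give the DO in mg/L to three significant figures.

Travel time t = x/v = 14.3 km / (0.335 m/s) = 14300 m / 0.335 m/s = 42690 s = 0.4941 d.
k_1 L₀/(k_2−k_1) = 0.273×32.5/(2.04−0.273) = 8.873/1.767 = 5.021 mg/L.
e^(−k_1 t) = e^(−0.273×0.4941) = 0.8738; e^(−k_2 t) = e^(−2.04×0.4941) = 0.3650.
D = 5.021 × (0.8738 − 0.3650) + 2.41 × 0.3650 = 2.555 + 0.8796 = 3.435 mg/L.
DO = C_s − D = 9.09 − 3.435 = 5.655 mg/L.

DO ≈ 5.66 mg/L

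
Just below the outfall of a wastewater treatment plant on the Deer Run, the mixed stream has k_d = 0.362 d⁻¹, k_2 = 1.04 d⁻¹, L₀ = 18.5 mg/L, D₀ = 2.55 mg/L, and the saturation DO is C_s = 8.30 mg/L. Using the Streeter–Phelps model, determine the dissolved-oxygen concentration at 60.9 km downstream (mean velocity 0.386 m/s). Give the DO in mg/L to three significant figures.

Travel time t = x/v = 60.9 km / (0.386 m/s) = 60900 m / 0.386 m/s = 157800 s = 1.826 d.
k_d L₀/(k_2−k_d) = 0.362×18.5/(1.04−0.362) = 6.697/0.6780 = 9.878 mg/L.
e^(−k_d t) = e^(−0.362×1.826) = 0.5163; e^(−k_2 t) = e^(−1.04×1.826) = 0.1497.
D = 9.878 × (0.5163 − 0.1497) + 2.55 × 0.1497 = 3.621 + 0.3817 = 4.003 mg/L.
DO = C_s − D = 8.30 − 4.003 = 4.297 mg/L.

DO ≈ 4.30 mg/L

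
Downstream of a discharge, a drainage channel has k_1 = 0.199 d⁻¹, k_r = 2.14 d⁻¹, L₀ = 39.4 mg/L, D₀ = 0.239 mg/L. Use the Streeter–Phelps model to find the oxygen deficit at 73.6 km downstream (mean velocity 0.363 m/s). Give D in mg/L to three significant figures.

Travel time t = x/v = 73.6 km / (0.363 m/s) = 73600 m / 0.363 m/s = 202800 s = 2.347 d.
k_1 L₀/(k_r−k_1) = 0.199×39.4/(2.14−0.199) = 7.841/1.941 = 4.039 mg/L.
e^(−k_1 t) = e^(−0.199×2.347) = 0.6269; e^(−k_r t) = e^(−2.14×2.347) = 0.006592.
D = 4.039 × (0.6269 − 0.006592) + 0.239 × 0.006592 = 2.506 + 0.001575 = 2.507 mg/L.

D ≈ 2.51 mg/L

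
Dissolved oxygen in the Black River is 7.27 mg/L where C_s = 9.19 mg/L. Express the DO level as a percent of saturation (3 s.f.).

79.1 % saturation

% saturation = C/C_s × 100 = 7.27/9.19 × 100 = 79.1 %.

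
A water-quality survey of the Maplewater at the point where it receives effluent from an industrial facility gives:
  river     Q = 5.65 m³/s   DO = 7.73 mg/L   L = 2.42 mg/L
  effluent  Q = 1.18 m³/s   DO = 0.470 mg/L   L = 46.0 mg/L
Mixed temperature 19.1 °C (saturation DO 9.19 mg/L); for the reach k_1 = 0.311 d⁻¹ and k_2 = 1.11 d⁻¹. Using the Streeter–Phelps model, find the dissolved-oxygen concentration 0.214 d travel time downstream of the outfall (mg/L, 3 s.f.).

DO ≈ 6.48 mg/L

Mixed DO = (5.65×7.73 + 1.18×0.470)/(5.65+1.18) = 44.23/6.830 = 6.476 mg/L.
Mixed L₀ = (5.65×2.42 + 1.18×46.0)/(6.830) = 67.95/6.830 = 9.949 mg/L.
Initial deficit D₀ = C_s − DO₀ = 9.19 − 6.476 = 2.714 mg/L.
D(0.214) = [0.311×9.949/(1.11−0.311)](e^(−0.311×0.214) − e^(−1.11×0.214)) + 2.714 e^(−1.11×0.214)
= 3.873 × (0.9356 − 0.7886) + 2.714 × 0.7886 = 2.710 mg/L.
DO = 9.19 − 2.710 = 6.480 mg/L.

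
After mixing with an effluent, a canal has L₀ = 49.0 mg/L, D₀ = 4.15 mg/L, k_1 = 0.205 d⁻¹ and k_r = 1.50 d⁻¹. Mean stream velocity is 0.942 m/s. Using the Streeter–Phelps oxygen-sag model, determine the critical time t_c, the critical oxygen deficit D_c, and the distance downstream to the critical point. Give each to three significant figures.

t_c ≈ 0.946 d; D_c ≈ 5.52 mg/L; x_c ≈ 77.0 km

t_c = [1/(k_r−k_1)] ln[(k_r/k_1)(1 − D₀(k_r−k_1)/(k_1 L₀))]
= [1/(1.50−0.205)] ln[(1.50/0.205)(1 − 4.15×1.295/(0.205×49.0))]
= (1/1.295) ln[7.317 × 0.4650] = 0.7722 × ln(3.402) = 0.7722 × 1.224 = 0.9455 d.
D_c = (k_1/k_r) L₀ e^(−k_1 t_c) = (0.205/1.50) × 49.0 × e^(−0.205×0.9455) = 0.1367 × 49.0 × 0.8238 = 5.517 mg/L.
x_c = v t_c = 0.942 m/s × 0.9455 d × 86400 s/d = 76960 m ≈ 77.0 km.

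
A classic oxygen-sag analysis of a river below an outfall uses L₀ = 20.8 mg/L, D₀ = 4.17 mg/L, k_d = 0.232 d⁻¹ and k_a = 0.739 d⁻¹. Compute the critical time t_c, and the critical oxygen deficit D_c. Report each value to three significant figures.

t_c ≈ 1.15 d; D_c ≈ 5.00 mg/L

t_c = [1/(k_a−k_d)] ln[(k_a/k_d)(1 − D₀(k_a−k_d)/(k_d L₀))]
= [1/(0.739−0.232)] ln[(0.739/0.232)(1 − 4.17×0.5070/(0.232×20.8))]
= (1/0.5070) ln[3.185 × 0.5619] = 1.972 × ln(1.790) = 1.972 × 0.5821 = 1.148 d.
D_c = (k_d/k_a) L₀ e^(−k_d t_c) = (0.232/0.739) × 20.8 × e^(−0.232×1.148) = 0.3139 × 20.8 × 0.7662 = 5.003 mg/L.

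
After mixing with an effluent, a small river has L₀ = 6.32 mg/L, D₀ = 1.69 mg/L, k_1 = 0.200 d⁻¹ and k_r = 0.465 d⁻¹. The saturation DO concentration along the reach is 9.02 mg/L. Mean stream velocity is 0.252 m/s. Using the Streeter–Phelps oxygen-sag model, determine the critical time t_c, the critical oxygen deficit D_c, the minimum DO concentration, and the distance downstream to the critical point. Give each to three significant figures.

With k_r/k_1 = 2.325 and 1 − D₀(k_r−k_1)/(k_1 L₀) = 0.6457,
t_c = ln(2.325 × 0.6457) / (0.465 − 0.200) = ln(1.501) / 0.2650 = 0.4063/0.2650 = 1.533 d.
L(t_c) = L₀ e^(−k_1 t_c) = 6.32 × 0.7359 = 4.651 mg/L, and at the critical point k_r D_c = k_1 L, so D_c = (0.200/0.465) × 4.651 = 2.000 mg/L.
Minimum DO = C_s − D_c = 9.02 − 2.000 = 7.020 mg/L.
x_c = v t_c = 0.252 m/s × 1.533 d × 86400 s/d = 33380 m ≈ 33.4 km.

t_c ≈ 1.53 d; D_c ≈ 2.00 mg/L; min DO ≈ 7.02 mg/L; x_c ≈ 33.4 km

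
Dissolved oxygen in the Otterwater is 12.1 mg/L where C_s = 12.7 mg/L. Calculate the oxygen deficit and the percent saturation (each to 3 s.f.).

D ≈ 0.600 mg/L; 95.3 % saturation

D = C_s − C = 12.7 − 12.1 = 0.600 mg/L.
% saturation = 12.1/12.7 × 100 = 95.3 %.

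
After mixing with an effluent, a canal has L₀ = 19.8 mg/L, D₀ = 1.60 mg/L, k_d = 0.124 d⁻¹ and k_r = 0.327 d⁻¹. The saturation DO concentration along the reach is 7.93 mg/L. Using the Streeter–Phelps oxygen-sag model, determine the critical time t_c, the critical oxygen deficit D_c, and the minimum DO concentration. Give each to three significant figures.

t_c ≈ 4.08 d; D_c ≈ 4.53 mg/L; min DO ≈ 3.40 mg/L

At the critical point dD/dt = 0, so k_d L₀ e^(−k_d t) = k_r D. Substituting D(t) from the Streeter–Phelps equation and solving for t gives
t_c = ln[(k_r/k_d)(1 − D₀(k_r−k_d)/(k_d L₀))] / (k_r−k_d).
Here k_r−k_d = 0.2030 d⁻¹ and 1 − D₀(k_r−k_d)/(k_d L₀) = 1 − 1.60×0.2030/(0.124×19.8) = 0.8677, so
t_c = ln(2.637 × 0.8677) / 0.2030 = 0.8278 / 0.2030 = 4.078 d.
L(t_c) = L₀ e^(−k_d t_c) = 19.8 × 0.6031 = 11.94 mg/L, and at the critical point k_r D_c = k_d L, so D_c = (0.124/0.327) × 11.94 = 4.528 mg/L.
Minimum DO = C_s − D_c = 7.93 − 4.528 = 3.402 mg/L.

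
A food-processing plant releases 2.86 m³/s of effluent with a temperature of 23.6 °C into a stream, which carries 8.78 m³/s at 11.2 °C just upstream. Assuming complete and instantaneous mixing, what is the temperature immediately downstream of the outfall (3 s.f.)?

14.2 °C

Flow-weighted mixing: C = (Q_r C_r + Q_w C_w)/(Q_r + Q_w)
= (8.78×11.2 + 2.86×23.6)/(8.78 + 2.86) = 165.8/11.64 = 14.25 °C.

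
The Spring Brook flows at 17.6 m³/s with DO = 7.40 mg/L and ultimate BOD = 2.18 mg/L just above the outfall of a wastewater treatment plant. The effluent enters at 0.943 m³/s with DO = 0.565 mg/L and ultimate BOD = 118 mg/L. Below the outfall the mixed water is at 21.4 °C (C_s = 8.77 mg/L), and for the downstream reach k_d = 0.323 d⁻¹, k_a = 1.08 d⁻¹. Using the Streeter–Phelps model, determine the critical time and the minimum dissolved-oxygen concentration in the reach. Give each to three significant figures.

t_c ≈ 0.682 d; minimum DO ≈ 6.83 mg/L

Mixed DO = (17.6×7.40 + 0.943×0.565)/(17.6+0.943) = 130.8/18.54 = 7.052 mg/L.
Mixed L₀ = (17.6×2.18 + 0.943×118)/(18.54) = 149.6/18.54 = 8.070 mg/L.
Initial deficit D₀ = C_s − DO₀ = 8.77 − 7.052 = 1.718 mg/L.
t_c = (1/0.7570) ln[(1.08/0.323)(1 − 1.718×0.7570/(0.323×8.070))] = 1.321 × ln(1.676) = 0.6820 d.
D_c = (0.323/1.08) × 8.070 × e^(−0.323×0.6820) = 0.2991 × 8.070 × 0.8023 = 1.936 mg/L.
Minimum DO = 8.77 − 1.936 = 6.834 mg/L.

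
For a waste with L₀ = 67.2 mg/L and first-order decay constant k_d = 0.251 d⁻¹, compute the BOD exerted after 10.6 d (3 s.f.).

y_t = L₀(1 − e^(−k_d t)) = 67.2 × (1 − e^(−0.251×10.6))
= 67.2 × (1 − 0.06991) = 67.2 × 0.9301 = 62.50 mg/L.

y ≈ 62.5 mg/L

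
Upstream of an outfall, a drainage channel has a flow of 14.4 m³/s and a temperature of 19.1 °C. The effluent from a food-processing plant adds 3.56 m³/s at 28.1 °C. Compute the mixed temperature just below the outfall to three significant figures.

Flow-weighted mixing: C = (Q_r C_r + Q_w C_w)/(Q_r + Q_w)
= (14.4×19.1 + 3.56×28.1)/(14.4 + 3.56) = 375.1/17.96 = 20.88 °C.

20.9 °C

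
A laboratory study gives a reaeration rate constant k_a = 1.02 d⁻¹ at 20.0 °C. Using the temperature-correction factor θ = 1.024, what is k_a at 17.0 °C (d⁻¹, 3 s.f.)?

k_a ≈ 0.950 d⁻¹

k_a(T₂) = k_a(T₁) · θ^(T₂−T₁) = 1.02 × 1.024^(17.0−20.0)
= 1.02 × 1.024^-3.00 = 1.02 × 0.9313 = 0.9499 d⁻¹.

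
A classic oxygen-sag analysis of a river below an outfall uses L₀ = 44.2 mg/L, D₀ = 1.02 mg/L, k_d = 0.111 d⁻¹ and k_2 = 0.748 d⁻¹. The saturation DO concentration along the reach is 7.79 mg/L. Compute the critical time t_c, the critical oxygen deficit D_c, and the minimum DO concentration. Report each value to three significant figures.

At the critical point dD/dt = 0, so k_d L₀ e^(−k_d t) = k_2 D. Substituting D(t) from the Streeter–Phelps equation and solving for t gives
t_c = ln[(k_2/k_d)(1 − D₀(k_2−k_d)/(k_d L₀))] / (k_2−k_d).
Here k_2−k_d = 0.6370 d⁻¹ and 1 − D₀(k_2−k_d)/(k_d L₀) = 1 − 1.02×0.6370/(0.111×44.2) = 0.8676, so
t_c = ln(6.739 × 0.8676) / 0.6370 = 1.766 / 0.6370 = 2.772 d.
D_c = (k_d/k_2) L₀ e^(−k_d t_c) = (0.111/0.748) × 44.2 × e^(−0.111×2.772) = 0.1484 × 44.2 × 0.7351 = 4.822 mg/L.
Minimum DO = C_s − D_c = 7.79 − 4.822 = 2.968 mg/L.

t_c ≈ 2.77 d; D_c ≈ 4.82 mg/L; min DO ≈ 2.97 mg/L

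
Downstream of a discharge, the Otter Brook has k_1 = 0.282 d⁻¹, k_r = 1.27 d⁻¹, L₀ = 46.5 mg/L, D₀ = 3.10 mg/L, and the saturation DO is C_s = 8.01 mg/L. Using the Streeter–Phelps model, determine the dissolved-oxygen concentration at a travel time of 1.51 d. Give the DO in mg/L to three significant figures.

k_1 L₀/(k_r−k_1) = 0.282×46.5/(1.27−0.282) = 13.11/0.9880 = 13.27 mg/L.
e^(−k_1 t) = e^(−0.282×1.510) = 0.6532; e^(−k_r t) = e^(−1.27×1.510) = 0.1469.
D = 13.27 × (0.6532 − 0.1469) + 3.10 × 0.1469 = 6.720 + 0.4555 = 7.175 mg/L.
DO = C_s − D = 8.01 − 7.175 = 0.8349 mg/L.

DO ≈ 0.835 mg/L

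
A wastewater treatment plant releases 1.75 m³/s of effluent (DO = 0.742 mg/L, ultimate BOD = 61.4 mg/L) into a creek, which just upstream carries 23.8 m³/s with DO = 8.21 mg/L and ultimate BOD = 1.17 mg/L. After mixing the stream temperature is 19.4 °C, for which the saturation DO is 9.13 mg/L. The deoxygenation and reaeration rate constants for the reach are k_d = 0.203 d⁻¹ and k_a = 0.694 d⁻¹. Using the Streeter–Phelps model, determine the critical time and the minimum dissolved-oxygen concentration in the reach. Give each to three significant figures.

t_c ≈ 0.343 d; minimum DO ≈ 7.69 mg/L

Mixed DO = (23.8×8.21 + 1.75×0.742)/(23.8+1.75) = 196.7/25.55 = 7.698 mg/L.
Mixed L₀ = (23.8×1.17 + 1.75×61.4)/(25.55) = 135.3/25.55 = 5.295 mg/L.
Initial deficit D₀ = C_s − DO₀ = 9.13 − 7.698 = 1.432 mg/L.
t_c = (1/0.4910) ln[(0.694/0.203)(1 − 1.432×0.4910/(0.203×5.295))] = 2.037 × ln(1.183) = 0.3429 d.
D_c = (0.203/0.694) × 5.295 × e^(−0.203×0.3429) = 0.2925 × 5.295 × 0.9328 = 1.445 mg/L.
Minimum DO = 9.13 − 1.445 = 7.685 mg/L.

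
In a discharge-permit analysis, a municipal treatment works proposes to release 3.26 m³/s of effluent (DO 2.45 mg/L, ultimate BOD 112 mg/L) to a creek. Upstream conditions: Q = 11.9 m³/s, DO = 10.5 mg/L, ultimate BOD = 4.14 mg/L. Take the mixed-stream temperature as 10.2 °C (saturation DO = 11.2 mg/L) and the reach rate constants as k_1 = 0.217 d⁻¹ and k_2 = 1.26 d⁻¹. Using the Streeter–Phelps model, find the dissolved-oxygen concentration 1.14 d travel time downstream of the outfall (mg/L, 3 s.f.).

Mixed DO = (11.9×10.5 + 3.26×2.45)/(11.9+3.26) = 132.9/15.16 = 8.769 mg/L.
Mixed L₀ = (11.9×4.14 + 3.26×112)/(15.16) = 414.4/15.16 = 27.33 mg/L.
Initial deficit D₀ = C_s − DO₀ = 11.2 − 8.769 = 2.431 mg/L.
D(1.14) = [0.217×27.33/(1.26−0.217)](e^(−0.217×1.14) − e^(−1.26×1.14)) + 2.431 e^(−1.26×1.14)
= 5.687 × (0.7808 − 0.2378) + 2.431 × 0.2378 = 3.666 mg/L.
DO = 11.2 − 3.666 = 7.534 mg/L.

DO ≈ 7.53 mg/L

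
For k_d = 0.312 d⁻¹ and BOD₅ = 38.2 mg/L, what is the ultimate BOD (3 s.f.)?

BOD₅ = L₀(1 − e^(−5k_d)) ⇒ L₀ = BOD₅ / (1 − e^(−5×0.312))
= 38.2 / (1 − 0.2101) = 38.2 / 0.7899 = 48.36 mg/L.

L₀ ≈ 48.4 mg/L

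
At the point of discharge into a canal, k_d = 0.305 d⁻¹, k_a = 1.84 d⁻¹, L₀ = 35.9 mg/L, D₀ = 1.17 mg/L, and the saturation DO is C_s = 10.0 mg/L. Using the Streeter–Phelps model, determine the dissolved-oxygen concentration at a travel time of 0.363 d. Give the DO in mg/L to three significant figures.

k_d L₀/(k_a−k_d) = 0.305×35.9/(1.84−0.305) = 10.95/1.535 = 7.133 mg/L.
e^(−k_d t) = e^(−0.305×0.3630) = 0.8952; e^(−k_a t) = e^(−1.84×0.3630) = 0.5128.
D = 7.133 × (0.8952 − 0.5128) + 1.17 × 0.5128 = 2.728 + 0.5999 = 3.328 mg/L.
DO = C_s − D = 10.0 − 3.328 = 6.672 mg/L.

DO ≈ 6.67 mg/L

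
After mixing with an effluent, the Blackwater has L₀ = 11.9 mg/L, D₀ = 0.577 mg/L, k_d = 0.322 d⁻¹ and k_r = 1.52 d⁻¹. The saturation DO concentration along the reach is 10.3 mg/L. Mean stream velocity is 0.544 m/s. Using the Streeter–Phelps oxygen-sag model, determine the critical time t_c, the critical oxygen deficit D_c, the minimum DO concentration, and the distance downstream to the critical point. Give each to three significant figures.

t_c ≈ 1.13 d; D_c ≈ 1.75 mg/L; min DO ≈ 8.55 mg/L; x_c ≈ 53.1 km

With k_r/k_d = 4.720 and 1 − D₀(k_r−k_d)/(k_d L₀) = 0.8196,
t_c = ln(4.720 × 0.8196) / (1.52 − 0.322) = ln(3.869) / 1.198 = 1.353/1.198 = 1.129 d.
L(t_c) = L₀ e^(−k_d t_c) = 11.9 × 0.6951 = 8.272 mg/L, and at the critical point k_r D_c = k_d L, so D_c = (0.322/1.52) × 8.272 = 1.752 mg/L.
Minimum DO = C_s − D_c = 10.3 − 1.752 = 8.548 mg/L.
x_c = v t_c = 0.544 m/s × 1.129 d × 86400 s/d = 53080 m ≈ 53.1 km.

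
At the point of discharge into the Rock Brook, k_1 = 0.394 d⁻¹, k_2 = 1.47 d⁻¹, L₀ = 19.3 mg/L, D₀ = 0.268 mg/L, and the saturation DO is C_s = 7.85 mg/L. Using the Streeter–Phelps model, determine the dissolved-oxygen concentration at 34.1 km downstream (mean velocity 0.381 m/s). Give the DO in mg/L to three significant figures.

DO ≈ 4.63 mg/L

Travel time t = x/v = 34.1 km / (0.381 m/s) = 34100 m / 0.381 m/s = 89500 s = 1.036 d.
k_1 L₀/(k_2−k_1) = 0.394×19.3/(1.47−0.394) = 7.604/1.076 = 7.067 mg/L.
e^(−k_1 t) = e^(−0.394×1.036) = 0.6649; e^(−k_2 t) = e^(−1.47×1.036) = 0.2181.
D = 7.067 × (0.6649 − 0.2181) + 0.268 × 0.2181 = 3.157 + 0.05845 = 3.216 mg/L.
DO = C_s − D = 7.85 − 3.216 = 4.634 mg/L.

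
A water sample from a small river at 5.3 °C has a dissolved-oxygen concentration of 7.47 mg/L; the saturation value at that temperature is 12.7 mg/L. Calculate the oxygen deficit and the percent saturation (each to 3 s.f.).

D ≈ 5.23 mg/L; 58.8 % saturation

D = C_s − C = 12.7 − 7.47 = 5.23 mg/L.
% saturation = 7.47/12.7 × 100 = 58.8 %.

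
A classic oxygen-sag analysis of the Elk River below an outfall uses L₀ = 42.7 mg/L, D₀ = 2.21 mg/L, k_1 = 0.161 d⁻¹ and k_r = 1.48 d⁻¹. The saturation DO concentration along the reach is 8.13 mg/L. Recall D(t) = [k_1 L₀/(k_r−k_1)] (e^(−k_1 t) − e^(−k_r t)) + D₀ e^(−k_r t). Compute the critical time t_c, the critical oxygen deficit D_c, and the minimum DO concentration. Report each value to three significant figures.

With k_r/k_1 = 9.193 and 1 − D₀(k_r−k_1)/(k_1 L₀) = 0.5760,
t_c = ln(9.193 × 0.5760) / (1.48 − 0.161) = ln(5.295) / 1.319 = 1.667/1.319 = 1.264 d.
L(t_c) = L₀ e^(−k_1 t_c) = 42.7 × 0.8159 = 34.84 mg/L, and at the critical point k_r D_c = k_1 L, so D_c = (0.161/1.48) × 34.84 = 3.790 mg/L.
Minimum DO = C_s − D_c = 8.13 − 3.790 = 4.340 mg/L.

t_c ≈ 1.26 d; D_c ≈ 3.79 mg/L; min DO ≈ 4.34 mg/L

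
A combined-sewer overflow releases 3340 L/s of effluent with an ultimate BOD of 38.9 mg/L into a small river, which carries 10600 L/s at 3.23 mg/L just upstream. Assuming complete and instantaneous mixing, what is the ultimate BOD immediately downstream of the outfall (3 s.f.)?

11.8 mg/L

Flow-weighted mixing: C = (Q_r C_r + Q_w C_w)/(Q_r + Q_w)
= (10600×3.23 + 3340×38.9)/(10600 + 3340) = 164200/13940 = 11.78 mg/L.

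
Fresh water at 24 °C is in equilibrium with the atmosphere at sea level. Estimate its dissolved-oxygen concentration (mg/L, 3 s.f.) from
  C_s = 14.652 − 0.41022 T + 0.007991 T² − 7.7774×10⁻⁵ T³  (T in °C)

C_s ≈ 8.33 mg/L

C_s = 14.652 − 0.41022×24 + 0.007991×24² − 7.7774×10⁻⁵×24³ = 8.334 mg/L.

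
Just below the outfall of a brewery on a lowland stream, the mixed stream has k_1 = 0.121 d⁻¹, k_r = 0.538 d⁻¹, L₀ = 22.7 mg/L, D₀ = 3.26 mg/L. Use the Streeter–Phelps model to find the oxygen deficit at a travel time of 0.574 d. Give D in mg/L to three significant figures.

D ≈ 3.70 mg/L

k_1 L₀/(k_r−k_1) = 0.121×22.7/(0.538−0.121) = 2.747/0.4170 = 6.587 mg/L.
e^(−k_1 t) = e^(−0.121×0.5740) = 0.9329; e^(−k_r t) = e^(−0.538×0.5740) = 0.7343.
D = 6.587 × (0.9329 − 0.7343) + 3.26 × 0.7343 = 1.308 + 2.394 = 3.702 mg/L.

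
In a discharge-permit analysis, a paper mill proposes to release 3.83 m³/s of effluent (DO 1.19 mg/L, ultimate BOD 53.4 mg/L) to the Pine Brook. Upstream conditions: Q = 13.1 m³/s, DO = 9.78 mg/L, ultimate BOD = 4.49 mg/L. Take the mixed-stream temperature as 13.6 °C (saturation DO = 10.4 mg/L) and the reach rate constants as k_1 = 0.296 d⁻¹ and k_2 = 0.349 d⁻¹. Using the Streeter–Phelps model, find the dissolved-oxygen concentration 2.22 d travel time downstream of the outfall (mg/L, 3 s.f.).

Mixed DO = (13.1×9.78 + 3.83×1.19)/(13.1+3.83) = 132.7/16.93 = 7.837 mg/L.
Mixed L₀ = (13.1×4.49 + 3.83×53.4)/(16.93) = 263.3/16.93 = 15.55 mg/L.
Initial deficit D₀ = C_s − DO₀ = 10.4 − 7.837 = 2.563 mg/L.
D(2.22) = [0.296×15.55/(0.349−0.296)](e^(−0.296×2.22) − e^(−0.349×2.22)) + 2.563 e^(−0.349×2.22)
= 86.87 × (0.5183 − 0.4608) + 2.563 × 0.4608 = 6.179 mg/L.
DO = 10.4 − 6.179 = 4.221 mg/L.

DO ≈ 4.22 mg/L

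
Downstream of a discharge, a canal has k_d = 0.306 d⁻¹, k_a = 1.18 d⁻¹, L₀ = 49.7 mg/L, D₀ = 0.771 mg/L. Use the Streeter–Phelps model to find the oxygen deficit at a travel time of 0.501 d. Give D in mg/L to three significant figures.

k_d L₀/(k_a−k_d) = 0.306×49.7/(1.18−0.306) = 15.21/0.8740 = 17.40 mg/L.
e^(−k_d t) = e^(−0.306×0.5010) = 0.8579; e^(−k_a t) = e^(−1.18×0.5010) = 0.5537.
D = 17.40 × (0.8579 − 0.5537) + 0.771 × 0.5537 = 5.293 + 0.4269 = 5.720 mg/L.

D ≈ 5.72 mg/L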